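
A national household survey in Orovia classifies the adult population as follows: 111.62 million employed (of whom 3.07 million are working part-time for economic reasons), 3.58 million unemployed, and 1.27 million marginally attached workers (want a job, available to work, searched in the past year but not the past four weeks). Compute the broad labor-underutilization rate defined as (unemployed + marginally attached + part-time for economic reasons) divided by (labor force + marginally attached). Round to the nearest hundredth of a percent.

Labor force = 111.62 + 3.58 = 115.20 million.
Numerator = 3.58 + 1.27 + 3.07 = 7.92 million.
Denominator = 115.20 + 1.27 = 116.47 million.
Broad rate = 7.92 / 116.47 = 6.80%.

Broad underutilization rate ≈ 6.80%.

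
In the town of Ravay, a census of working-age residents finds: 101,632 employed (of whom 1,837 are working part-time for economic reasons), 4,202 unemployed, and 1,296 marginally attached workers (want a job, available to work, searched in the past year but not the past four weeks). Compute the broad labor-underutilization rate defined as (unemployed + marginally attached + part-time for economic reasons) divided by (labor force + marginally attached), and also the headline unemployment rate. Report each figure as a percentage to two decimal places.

Labor force = 101,632 + 4,202 = 105,834.
Numerator = 4,202 + 1,296 + 1,837 = 7,335.
Denominator = 105,834 + 1,296 = 107,130.
Broad rate = 7,335 / 107,130 = 6.85%.
Headline unemployment rate = 4,202 / 105,834 = 3.97%.

Broad underutilization rate ≈ 6.85%; headline unemployment rate ≈ 3.97%.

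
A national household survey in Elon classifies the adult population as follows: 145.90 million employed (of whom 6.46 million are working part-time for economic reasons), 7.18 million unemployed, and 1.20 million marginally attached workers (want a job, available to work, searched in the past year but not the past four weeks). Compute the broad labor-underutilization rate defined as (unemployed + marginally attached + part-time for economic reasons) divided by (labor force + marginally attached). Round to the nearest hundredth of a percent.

Labor force = 145.90 + 7.18 = 153.08 million.
Numerator = 7.18 + 1.20 + 6.46 = 14.84 million.
Denominator = 153.08 + 1.20 = 154.28 million.
Broad rate = 14.84 / 154.28 = 9.62%.

Broad underutilization rate ≈ 9.62%.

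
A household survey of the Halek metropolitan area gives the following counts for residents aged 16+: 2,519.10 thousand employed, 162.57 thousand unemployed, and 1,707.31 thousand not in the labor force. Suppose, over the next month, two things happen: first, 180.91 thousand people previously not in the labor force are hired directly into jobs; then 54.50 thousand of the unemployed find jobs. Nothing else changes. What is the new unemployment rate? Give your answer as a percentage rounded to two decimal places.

New unemployment rate ≈ 3.78%.

Initially, labor force = 2,519.10 + 162.57 = 2,681.67 thousand, so u = 162.57/2,681.67 = 6.06%.
After the first change, employed and labor force both rise by 180.91; unemployed unchanged → E = 2,700.01, U = 162.57, labor force = 2,862.58 thousand.
After the second change, unemployed falls and employed rises by 54.50; labor force unchanged → E = 2,754.51, U = 108.07, labor force = 2,862.58 thousand.
New unemployment rate = 108.07 / 2,862.58 = 3.78%.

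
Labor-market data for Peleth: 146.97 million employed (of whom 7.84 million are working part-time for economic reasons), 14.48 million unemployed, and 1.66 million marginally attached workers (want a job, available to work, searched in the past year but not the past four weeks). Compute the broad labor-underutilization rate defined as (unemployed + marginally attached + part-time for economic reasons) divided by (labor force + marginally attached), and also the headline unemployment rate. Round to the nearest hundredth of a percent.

Labor force = 146.97 + 14.48 = 161.45 million.
Numerator = 14.48 + 1.66 + 7.84 = 23.98 million.
Denominator = 161.45 + 1.66 = 163.11 million.
Broad rate = 23.98 / 163.11 = 14.70%.
Headline unemployment rate = 14.48 / 161.45 = 8.97%.

Broad underutilization rate ≈ 14.70%; headline unemployment rate ≈ 8.97%.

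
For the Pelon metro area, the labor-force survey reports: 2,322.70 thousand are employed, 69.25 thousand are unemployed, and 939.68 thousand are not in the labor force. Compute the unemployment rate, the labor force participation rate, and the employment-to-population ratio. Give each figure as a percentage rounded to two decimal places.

Labor force = employed + unemployed = 2,322.70 + 69.25 = 2,391.95 thousand.
Working-age population = 2,391.95 + 939.68 = 3,331.63 thousand.
Unemployment rate = 69.25 / 2,391.95 = 2.90%.
Labor force participation rate = 2,391.95 / 3,331.63 = 71.80%.
Employment-population ratio = 2,322.70 / 3,331.63 = 69.72%.

Unemployment rate ≈ 2.90%; labor force participation rate ≈ 71.80%; employment-population ratio ≈ 69.72%.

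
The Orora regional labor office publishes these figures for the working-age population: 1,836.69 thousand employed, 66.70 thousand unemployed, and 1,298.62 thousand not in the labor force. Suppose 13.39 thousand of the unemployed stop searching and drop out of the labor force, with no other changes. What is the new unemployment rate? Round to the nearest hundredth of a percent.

Initially, labor force = 1,836.69 + 66.70 = 1,903.39 thousand, so u = 66.70/1,903.39 = 3.50%.
After the change, unemployed and labor force both fall by 13.39 → E = 1,836.69, U = 53.31, labor force = 1,890.00 thousand.
New unemployment rate = 53.31 / 1,890.00 = 2.82%.

New unemployment rate ≈ 2.82%.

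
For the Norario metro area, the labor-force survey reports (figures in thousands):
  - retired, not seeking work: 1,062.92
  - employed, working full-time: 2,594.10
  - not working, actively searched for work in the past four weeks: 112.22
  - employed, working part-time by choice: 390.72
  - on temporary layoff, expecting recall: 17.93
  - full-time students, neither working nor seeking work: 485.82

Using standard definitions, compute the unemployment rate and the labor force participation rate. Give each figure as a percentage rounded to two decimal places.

Unemployment rate ≈ 4.18%; labor force participation rate ≈ 66.79%.

Employed = 2,594.10 + 390.72 = 2,984.82 thousand.
Unemployed = 112.22 + 17.93 = 130.15 thousand (jobless and actively searching, or on temporary layoff).
Labor force = 2,984.82 + 130.15 = 3,114.97 thousand.
Not in labor force = 1,062.92 + 485.82 = 1,548.74 thousand (those not working and not actively searching are outside the labor force).
Civilian working-age population = 3,114.97 + 1,548.74 = 4,663.71 thousand.
Unemployment rate = 130.15 / 3,114.97 = 4.18%.
Labor force participation rate = 3,114.97 / 4,663.71 = 66.79%.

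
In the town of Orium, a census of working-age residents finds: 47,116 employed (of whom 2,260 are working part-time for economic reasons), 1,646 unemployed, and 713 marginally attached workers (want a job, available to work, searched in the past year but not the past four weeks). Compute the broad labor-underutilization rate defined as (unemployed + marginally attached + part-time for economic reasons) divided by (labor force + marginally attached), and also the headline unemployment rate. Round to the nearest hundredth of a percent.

Broad underutilization rate ≈ 9.34%; headline unemployment rate ≈ 3.38%.

Labor force = 47,116 + 1,646 = 48,762.
Numerator = 1,646 + 713 + 2,260 = 4,619.
Denominator = 48,762 + 713 = 49,475.
Broad rate = 4,619 / 49,475 = 9.34%.
Headline unemployment rate = 1,646 / 48,762 = 3.38%.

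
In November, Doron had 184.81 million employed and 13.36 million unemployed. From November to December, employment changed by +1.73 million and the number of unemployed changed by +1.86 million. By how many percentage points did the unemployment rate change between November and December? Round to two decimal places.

The unemployment rate changed by +0.80 percentage points.

November: labor force = 184.81 + 13.36 = 198.17; u = 13.36/198.17 = 6.74%.
December: labor force = 186.54 + 15.22 = 201.76; u = 15.22/201.76 = 7.54%.
Change = 7.54% − 6.74% = +0.80 pp.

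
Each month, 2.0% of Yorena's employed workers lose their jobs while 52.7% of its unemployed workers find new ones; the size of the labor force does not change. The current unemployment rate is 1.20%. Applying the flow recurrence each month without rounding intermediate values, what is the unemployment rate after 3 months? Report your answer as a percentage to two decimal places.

With a fixed labor force, u_{t+1} = u_t + s·(1−u_t) − f·u_t = u_t·(1−s−f) + s.
Here 1−s−f = 0.453 and s = 0.020.
u_1 = 0.012000 × 0.453 + 0.020 = 0.025436.
u_2 = 0.025436 × 0.453 + 0.020 = 0.031523.
u_3 = 0.031523 × 0.453 + 0.020 = 0.034280.

Unemployment rate after three months ≈ 3.43%.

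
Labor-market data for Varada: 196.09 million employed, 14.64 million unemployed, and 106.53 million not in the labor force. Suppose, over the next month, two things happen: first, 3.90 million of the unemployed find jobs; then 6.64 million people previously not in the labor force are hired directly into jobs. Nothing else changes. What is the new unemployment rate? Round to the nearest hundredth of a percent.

New unemployment rate ≈ 4.94%.

Initially, labor force = 196.09 + 14.64 = 210.73 million, so u = 14.64/210.73 = 6.95%.
After the first change, unemployed falls and employed rises by 3.90; labor force unchanged → E = 199.99, U = 10.74, labor force = 210.73 million.
After the second change, employed and labor force both rise by 6.64; unemployed unchanged → E = 206.63, U = 10.74, labor force = 217.37 million.
New unemployment rate = 10.74 / 217.37 = 4.94%.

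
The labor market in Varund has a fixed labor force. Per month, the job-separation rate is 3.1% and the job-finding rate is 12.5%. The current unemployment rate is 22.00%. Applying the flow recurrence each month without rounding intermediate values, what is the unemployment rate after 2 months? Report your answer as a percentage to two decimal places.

Unemployment rate after two months ≈ 21.39%.

With a fixed labor force, u_{t+1} = u_t + s·(1−u_t) − f·u_t = u_t·(1−s−f) + s.
Here 1−s−f = 0.844 and s = 0.031.
u_1 = 0.220000 × 0.844 + 0.031 = 0.216680.
u_2 = 0.216680 × 0.844 + 0.031 = 0.213878.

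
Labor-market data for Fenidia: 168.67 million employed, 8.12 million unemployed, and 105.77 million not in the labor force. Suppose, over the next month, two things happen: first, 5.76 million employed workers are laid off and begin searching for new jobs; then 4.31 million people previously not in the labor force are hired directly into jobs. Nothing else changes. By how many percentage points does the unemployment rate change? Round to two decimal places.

The unemployment rate changes by +3.07 percentage points.

Initially, labor force = 168.67 + 8.12 = 176.79 million, so u = 8.12/176.79 = 4.59%.
After the first change, employed falls and unemployed rises by 5.76; labor force unchanged → E = 162.91, U = 13.88, labor force = 176.79 million.
After the second change, employed and labor force both rise by 4.31; unemployed unchanged → E = 167.22, U = 13.88, labor force = 181.10 million.
New unemployment rate = 13.88 / 181.10 = 7.66%.
Change = 7.66% − 4.59% = +3.07 percentage points.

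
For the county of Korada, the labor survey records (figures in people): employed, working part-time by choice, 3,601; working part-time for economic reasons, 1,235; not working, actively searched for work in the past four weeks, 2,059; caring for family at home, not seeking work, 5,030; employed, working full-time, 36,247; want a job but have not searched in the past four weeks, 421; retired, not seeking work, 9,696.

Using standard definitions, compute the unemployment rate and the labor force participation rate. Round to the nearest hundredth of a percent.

Employed = 3,601 + 1,235 + 36,247 = 41,083 (anyone who worked, including part-time for economic reasons, counts as employed).
Unemployed = 2,059.
Labor force = 41,083 + 2,059 = 43,142.
Not in labor force = 5,030 + 421 + 9,696 = 15,147 (those not working and not actively searching are outside the labor force — including those who want a job but have given up searching).
Civilian working-age population = 43,142 + 15,147 = 58,289.
Unemployment rate = 2,059 / 43,142 = 4.77%.
Labor force participation rate = 43,142 / 58,289 = 74.01%.

Unemployment rate ≈ 4.77%; labor force participation rate ≈ 74.01%.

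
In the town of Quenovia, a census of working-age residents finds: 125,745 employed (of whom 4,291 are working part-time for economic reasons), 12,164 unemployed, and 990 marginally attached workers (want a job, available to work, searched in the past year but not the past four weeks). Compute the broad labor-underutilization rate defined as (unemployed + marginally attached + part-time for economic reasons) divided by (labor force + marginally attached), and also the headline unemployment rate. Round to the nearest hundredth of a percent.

Broad underutilization rate ≈ 12.56%; headline unemployment rate ≈ 8.82%.

Labor force = 125,745 + 12,164 = 137,909.
Numerator = 12,164 + 990 + 4,291 = 17,445.
Denominator = 137,909 + 990 = 138,899.
Broad rate = 17,445 / 138,899 = 12.56%.
Headline unemployment rate = 12,164 / 137,909 = 8.82%.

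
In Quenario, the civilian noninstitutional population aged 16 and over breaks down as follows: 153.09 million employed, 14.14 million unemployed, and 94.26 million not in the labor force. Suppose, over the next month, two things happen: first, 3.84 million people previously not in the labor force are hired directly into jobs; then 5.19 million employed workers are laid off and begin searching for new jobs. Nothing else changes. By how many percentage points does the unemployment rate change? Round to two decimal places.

The unemployment rate changes by +2.84 percentage points.

Initially, labor force = 153.09 + 14.14 = 167.23 million, so u = 14.14/167.23 = 8.46%.
After the first change, employed and labor force both rise by 3.84; unemployed unchanged → E = 156.93, U = 14.14, labor force = 171.07 million.
After the second change, employed falls and unemployed rises by 5.19; labor force unchanged → E = 151.74, U = 19.33, labor force = 171.07 million.
New unemployment rate = 19.33 / 171.07 = 11.30%.
Change = 11.30% − 8.46% = +2.84 percentage points.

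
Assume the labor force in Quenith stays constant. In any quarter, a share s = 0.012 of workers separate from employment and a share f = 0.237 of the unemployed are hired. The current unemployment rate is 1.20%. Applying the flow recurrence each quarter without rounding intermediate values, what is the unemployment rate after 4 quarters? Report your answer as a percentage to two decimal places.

Unemployment rate after four quarters ≈ 3.67%.

With a fixed labor force, u_{t+1} = u_t + s·(1−u_t) − f·u_t = u_t·(1−s−f) + s.
Here 1−s−f = 0.751 and s = 0.012.
u_1 = 0.012000 × 0.751 + 0.012 = 0.021012.
u_2 = 0.021012 × 0.751 + 0.012 = 0.027780.
u_3 = 0.027780 × 0.751 + 0.012 = 0.032863.
u_4 = 0.032863 × 0.751 + 0.012 = 0.036680.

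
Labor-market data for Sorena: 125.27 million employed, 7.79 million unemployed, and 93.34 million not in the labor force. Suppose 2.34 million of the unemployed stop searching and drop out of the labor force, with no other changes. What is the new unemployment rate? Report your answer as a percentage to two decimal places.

New unemployment rate ≈ 4.17%.

Initially, labor force = 125.27 + 7.79 = 133.06 million, so u = 7.79/133.06 = 5.85%.
After the change, unemployed and labor force both fall by 2.34 → E = 125.27, U = 5.45, labor force = 130.72 million.
New unemployment rate = 5.45 / 130.72 = 4.17%.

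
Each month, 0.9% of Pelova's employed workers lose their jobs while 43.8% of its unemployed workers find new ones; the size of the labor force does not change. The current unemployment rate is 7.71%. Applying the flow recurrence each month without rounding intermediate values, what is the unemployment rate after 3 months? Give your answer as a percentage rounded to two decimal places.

Unemployment rate after three months ≈ 2.98%.

With a fixed labor force, u_{t+1} = u_t + s·(1−u_t) − f·u_t = u_t·(1−s−f) + s.
Here 1−s−f = 0.553 and s = 0.009.
u_1 = 0.077100 × 0.553 + 0.009 = 0.051636.
u_2 = 0.051636 × 0.553 + 0.009 = 0.037555.
u_3 = 0.037555 × 0.553 + 0.009 = 0.029768.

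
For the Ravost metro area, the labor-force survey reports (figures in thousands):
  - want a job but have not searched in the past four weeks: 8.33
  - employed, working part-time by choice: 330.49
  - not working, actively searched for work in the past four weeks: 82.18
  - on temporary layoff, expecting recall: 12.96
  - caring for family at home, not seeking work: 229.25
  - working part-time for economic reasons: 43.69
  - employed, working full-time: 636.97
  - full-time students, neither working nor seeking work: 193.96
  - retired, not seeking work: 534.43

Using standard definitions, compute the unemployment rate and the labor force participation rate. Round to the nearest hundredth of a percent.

Employed = 330.49 + 43.69 + 636.97 = 1,011.15 thousand (anyone who worked, including part-time for economic reasons, counts as employed).
Unemployed = 82.18 + 12.96 = 95.14 thousand (jobless and actively searching, or on temporary layoff).
Labor force = 1,011.15 + 95.14 = 1,106.29 thousand.
Not in labor force = 8.33 + 229.25 + 193.96 + 534.43 = 965.97 thousand (those not working and not actively searching are outside the labor force — including those who want a job but have given up searching).
Civilian working-age population = 1,106.29 + 965.97 = 2,072.26 thousand.
Unemployment rate = 95.14 / 1,106.29 = 8.60%.
Labor force participation rate = 1,106.29 / 2,072.26 = 53.39%.

Unemployment rate ≈ 8.60%; labor force participation rate ≈ 53.39%.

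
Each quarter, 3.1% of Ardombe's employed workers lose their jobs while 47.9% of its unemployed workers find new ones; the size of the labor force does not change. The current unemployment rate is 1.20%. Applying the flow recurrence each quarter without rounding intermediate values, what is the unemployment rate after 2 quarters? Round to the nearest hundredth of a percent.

Unemployment rate after two quarters ≈ 4.91%.

With a fixed labor force, u_{t+1} = u_t + s·(1−u_t) − f·u_t = u_t·(1−s−f) + s.
Here 1−s−f = 0.490 and s = 0.031.
u_1 = 0.012000 × 0.490 + 0.031 = 0.036880.
u_2 = 0.036880 × 0.490 + 0.031 = 0.049071.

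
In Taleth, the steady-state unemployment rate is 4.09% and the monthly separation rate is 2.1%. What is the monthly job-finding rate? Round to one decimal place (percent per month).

From u* = s/(s+f): f = s·(1−u)/u.
f = 2.1 × (1 − 0.0409) / 0.0409 = 2.0141 / 0.0409 ≈ 49.2% per month.

Job-finding rate ≈ 49.2% per month.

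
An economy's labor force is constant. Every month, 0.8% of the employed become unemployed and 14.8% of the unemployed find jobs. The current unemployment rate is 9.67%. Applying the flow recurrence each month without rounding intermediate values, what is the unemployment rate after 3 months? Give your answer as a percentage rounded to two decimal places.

Unemployment rate after three months ≈ 7.86%.

With a fixed labor force, u_{t+1} = u_t + s·(1−u_t) − f·u_t = u_t·(1−s−f) + s.
Here 1−s−f = 0.844 and s = 0.008.
u_1 = 0.096700 × 0.844 + 0.008 = 0.089615.
u_2 = 0.089615 × 0.844 + 0.008 = 0.083635.
u_3 = 0.083635 × 0.844 + 0.008 = 0.078588.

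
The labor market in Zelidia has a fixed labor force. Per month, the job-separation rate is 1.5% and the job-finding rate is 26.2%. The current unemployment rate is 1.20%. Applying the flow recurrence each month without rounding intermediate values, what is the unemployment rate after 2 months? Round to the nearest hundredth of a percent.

With a fixed labor force, u_{t+1} = u_t + s·(1−u_t) − f·u_t = u_t·(1−s−f) + s.
Here 1−s−f = 0.723 and s = 0.015.
u_1 = 0.012000 × 0.723 + 0.015 = 0.023676.
u_2 = 0.023676 × 0.723 + 0.015 = 0.032118.

Unemployment rate after two months ≈ 3.21%.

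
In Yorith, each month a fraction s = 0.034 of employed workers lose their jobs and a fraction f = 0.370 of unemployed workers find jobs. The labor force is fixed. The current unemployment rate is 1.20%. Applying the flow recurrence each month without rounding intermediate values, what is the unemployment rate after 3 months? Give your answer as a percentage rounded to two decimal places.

With a fixed labor force, u_{t+1} = u_t + s·(1−u_t) − f·u_t = u_t·(1−s−f) + s.
Here 1−s−f = 0.596 and s = 0.034.
u_1 = 0.012000 × 0.596 + 0.034 = 0.041152.
u_2 = 0.041152 × 0.596 + 0.034 = 0.058527.
u_3 = 0.058527 × 0.596 + 0.034 = 0.068882.

Unemployment rate after three months ≈ 6.89%.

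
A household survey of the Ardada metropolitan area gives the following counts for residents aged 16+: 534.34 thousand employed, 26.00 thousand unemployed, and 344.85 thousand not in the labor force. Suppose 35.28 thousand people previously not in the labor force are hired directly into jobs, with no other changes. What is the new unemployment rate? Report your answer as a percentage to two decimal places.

Initially, labor force = 534.34 + 26.00 = 560.34 thousand, so u = 26.00/560.34 = 4.64%.
After the change, employed and labor force both rise by 35.28; unemployed unchanged → E = 569.62, U = 26.00, labor force = 595.62 thousand.
New unemployment rate = 26.00 / 595.62 = 4.37%.

New unemployment rate ≈ 4.37%.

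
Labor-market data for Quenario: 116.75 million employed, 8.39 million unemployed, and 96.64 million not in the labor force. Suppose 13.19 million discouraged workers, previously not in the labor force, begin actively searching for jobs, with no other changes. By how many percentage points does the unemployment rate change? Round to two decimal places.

The unemployment rate changes by +8.90 percentage points.

Initially, labor force = 116.75 + 8.39 = 125.14 million, so u = 8.39/125.14 = 6.70%.
After the change, unemployed and labor force both rise by 13.19 → E = 116.75, U = 21.58, labor force = 138.33 million.
New unemployment rate = 21.58 / 138.33 = 15.60%.
Change = 15.60% − 6.70% = +8.90 percentage points.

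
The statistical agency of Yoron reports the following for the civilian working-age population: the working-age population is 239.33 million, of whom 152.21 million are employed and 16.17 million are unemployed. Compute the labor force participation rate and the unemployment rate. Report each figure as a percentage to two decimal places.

Labor force participation rate ≈ 70.35%; unemployment rate ≈ 9.60%.

Labor force = employed + unemployed = 152.21 + 16.17 = 168.38 million.
Unemployment rate = 16.17 / 168.38 = 9.60%.
Labor force participation rate = 168.38 / 239.33 = 70.35%.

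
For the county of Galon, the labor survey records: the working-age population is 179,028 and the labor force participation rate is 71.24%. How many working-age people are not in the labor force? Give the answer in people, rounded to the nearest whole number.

Share not in the labor force = 1 − 0.7124 = 0.2876.
Not in labor force = 0.2876 × 179,028 ≈ 51,488.

About 51,488 are not in the labor force.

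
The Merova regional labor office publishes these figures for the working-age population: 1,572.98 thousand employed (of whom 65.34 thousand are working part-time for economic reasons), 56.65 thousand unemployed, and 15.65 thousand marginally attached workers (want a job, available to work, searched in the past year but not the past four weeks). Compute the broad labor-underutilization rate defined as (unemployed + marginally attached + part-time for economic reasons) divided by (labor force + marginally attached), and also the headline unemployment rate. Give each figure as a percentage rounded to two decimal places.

Broad underutilization rate ≈ 8.37%; headline unemployment rate ≈ 3.48%.

Labor force = 1,572.98 + 56.65 = 1,629.63 thousand.
Numerator = 56.65 + 15.65 + 65.34 = 137.64 thousand.
Denominator = 1,629.63 + 15.65 = 1,645.28 thousand.
Broad rate = 137.64 / 1,645.28 = 8.37%.
Headline unemployment rate = 56.65 / 1,629.63 = 3.48%.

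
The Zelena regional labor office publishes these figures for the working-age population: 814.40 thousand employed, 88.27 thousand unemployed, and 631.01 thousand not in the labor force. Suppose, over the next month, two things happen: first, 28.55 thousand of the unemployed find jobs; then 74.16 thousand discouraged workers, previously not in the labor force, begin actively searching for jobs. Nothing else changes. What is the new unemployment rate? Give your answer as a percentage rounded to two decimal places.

New unemployment rate ≈ 13.71%.

Initially, labor force = 814.40 + 88.27 = 902.67 thousand, so u = 88.27/902.67 = 9.78%.
After the first change, unemployed falls and employed rises by 28.55; labor force unchanged → E = 842.95, U = 59.72, labor force = 902.67 thousand.
After the second change, unemployed and labor force both rise by 74.16 → E = 842.95, U = 133.88, labor force = 976.83 thousand.
New unemployment rate = 133.88 / 976.83 = 13.71%.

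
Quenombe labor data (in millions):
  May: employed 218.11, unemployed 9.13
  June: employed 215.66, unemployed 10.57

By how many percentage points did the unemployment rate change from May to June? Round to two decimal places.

May: labor force = 218.11 + 9.13 = 227.24; u = 9.13/227.24 = 4.02%.
June: labor force = 215.66 + 10.57 = 226.23; u = 10.57/226.23 = 4.67%.
Change = 4.67% − 4.02% = +0.65 pp.

The unemployment rate changed by +0.65 percentage points.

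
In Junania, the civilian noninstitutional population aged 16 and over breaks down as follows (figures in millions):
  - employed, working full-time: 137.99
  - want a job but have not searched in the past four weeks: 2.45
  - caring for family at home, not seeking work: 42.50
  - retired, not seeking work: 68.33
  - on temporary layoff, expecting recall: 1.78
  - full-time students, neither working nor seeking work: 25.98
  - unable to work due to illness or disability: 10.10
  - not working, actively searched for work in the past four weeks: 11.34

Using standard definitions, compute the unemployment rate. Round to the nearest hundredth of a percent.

Employed = 137.99 million.
Unemployed = 1.78 + 11.34 = 13.12 million (jobless and actively searching, or on temporary layoff).
Labor force = 137.99 + 13.12 = 151.11 million.
Unemployment rate = 13.12 / 151.11 = 8.68%.

Unemployment rate ≈ 8.68%.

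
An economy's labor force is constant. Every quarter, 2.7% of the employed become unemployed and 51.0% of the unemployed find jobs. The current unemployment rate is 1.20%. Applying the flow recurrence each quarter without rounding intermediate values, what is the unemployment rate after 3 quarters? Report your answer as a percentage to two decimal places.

Unemployment rate after three quarters ≈ 4.65%.

With a fixed labor force, u_{t+1} = u_t + s·(1−u_t) − f·u_t = u_t·(1−s−f) + s.
Here 1−s−f = 0.463 and s = 0.027.
u_1 = 0.012000 × 0.463 + 0.027 = 0.032556.
u_2 = 0.032556 × 0.463 + 0.027 = 0.042073.
u_3 = 0.042073 × 0.463 + 0.027 = 0.046480.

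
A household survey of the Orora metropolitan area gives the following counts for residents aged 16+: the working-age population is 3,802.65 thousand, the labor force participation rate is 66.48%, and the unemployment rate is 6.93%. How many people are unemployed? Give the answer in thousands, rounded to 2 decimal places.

Labor force = 0.6648 × 3,802.65 = 2,528.00 thousand.
Unemployed = 0.0693 × 2,528.00 ≈ 175.19 thousand.

About 175.19 thousand are unemployed.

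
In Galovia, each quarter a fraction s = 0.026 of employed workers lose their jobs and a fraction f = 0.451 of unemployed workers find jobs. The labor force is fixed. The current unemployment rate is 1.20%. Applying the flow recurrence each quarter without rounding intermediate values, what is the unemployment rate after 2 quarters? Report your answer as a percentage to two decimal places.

Unemployment rate after two quarters ≈ 4.29%.

With a fixed labor force, u_{t+1} = u_t + s·(1−u_t) − f·u_t = u_t·(1−s−f) + s.
Here 1−s−f = 0.523 and s = 0.026.
u_1 = 0.012000 × 0.523 + 0.026 = 0.032276.
u_2 = 0.032276 × 0.523 + 0.026 = 0.042880.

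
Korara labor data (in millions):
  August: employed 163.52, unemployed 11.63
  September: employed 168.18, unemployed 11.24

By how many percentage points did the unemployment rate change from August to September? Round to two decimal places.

August: labor force = 163.52 + 11.63 = 175.15; u = 11.63/175.15 = 6.64%.
September: labor force = 168.18 + 11.24 = 179.42; u = 11.24/179.42 = 6.26%.
Change = 6.26% − 6.64% = −0.38 pp.

The unemployment rate changed by −0.38 percentage points.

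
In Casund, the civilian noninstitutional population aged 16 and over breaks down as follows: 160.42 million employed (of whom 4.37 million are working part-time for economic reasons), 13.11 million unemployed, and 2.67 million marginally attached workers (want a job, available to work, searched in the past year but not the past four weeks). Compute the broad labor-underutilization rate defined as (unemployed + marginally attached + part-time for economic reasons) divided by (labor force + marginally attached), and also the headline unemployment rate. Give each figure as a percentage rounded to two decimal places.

Broad underutilization rate ≈ 11.44%; headline unemployment rate ≈ 7.55%.

Labor force = 160.42 + 13.11 = 173.53 million.
Numerator = 13.11 + 2.67 + 4.37 = 20.15 million.
Denominator = 173.53 + 2.67 = 176.20 million.
Broad rate = 20.15 / 176.20 = 11.44%.
Headline unemployment rate = 13.11 / 173.53 = 7.55%.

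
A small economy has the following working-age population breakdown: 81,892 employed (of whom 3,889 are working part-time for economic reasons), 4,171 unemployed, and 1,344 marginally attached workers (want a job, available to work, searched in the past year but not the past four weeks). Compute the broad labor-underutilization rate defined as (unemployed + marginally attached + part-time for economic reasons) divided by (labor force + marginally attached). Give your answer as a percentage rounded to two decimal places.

Labor force = 81,892 + 4,171 = 86,063.
Numerator = 4,171 + 1,344 + 3,889 = 9,404.
Denominator = 86,063 + 1,344 = 87,407.
Broad rate = 9,404 / 87,407 = 10.76%.

Broad underutilization rate ≈ 10.76%.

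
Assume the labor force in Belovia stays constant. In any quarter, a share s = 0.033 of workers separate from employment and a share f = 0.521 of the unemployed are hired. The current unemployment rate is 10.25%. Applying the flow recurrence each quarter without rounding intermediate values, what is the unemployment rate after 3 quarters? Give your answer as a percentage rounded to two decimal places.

Unemployment rate after three quarters ≈ 6.34%.

With a fixed labor force, u_{t+1} = u_t + s·(1−u_t) − f·u_t = u_t·(1−s−f) + s.
Here 1−s−f = 0.446 and s = 0.033.
u_1 = 0.102500 × 0.446 + 0.033 = 0.078715.
u_2 = 0.078715 × 0.446 + 0.033 = 0.068107.
u_3 = 0.068107 × 0.446 + 0.033 = 0.063376.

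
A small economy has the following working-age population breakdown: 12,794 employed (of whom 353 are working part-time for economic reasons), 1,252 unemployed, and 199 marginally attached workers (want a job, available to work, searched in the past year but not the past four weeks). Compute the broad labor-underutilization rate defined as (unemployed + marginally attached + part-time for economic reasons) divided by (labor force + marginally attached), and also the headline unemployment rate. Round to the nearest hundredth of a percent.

Broad underutilization rate ≈ 12.66%; headline unemployment rate ≈ 8.91%.

Labor force = 12,794 + 1,252 = 14,046.
Numerator = 1,252 + 199 + 353 = 1,804.
Denominator = 14,046 + 199 = 14,245.
Broad rate = 1,804 / 14,245 = 12.66%.
Headline unemployment rate = 1,252 / 14,046 = 8.91%.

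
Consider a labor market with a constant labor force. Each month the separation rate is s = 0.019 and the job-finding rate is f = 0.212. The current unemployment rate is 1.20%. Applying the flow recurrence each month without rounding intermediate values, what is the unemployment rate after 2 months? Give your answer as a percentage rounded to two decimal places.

Unemployment rate after two months ≈ 4.07%.

With a fixed labor force, u_{t+1} = u_t + s·(1−u_t) − f·u_t = u_t·(1−s−f) + s.
Here 1−s−f = 0.769 and s = 0.019.
u_1 = 0.012000 × 0.769 + 0.019 = 0.028228.
u_2 = 0.028228 × 0.769 + 0.019 = 0.040707.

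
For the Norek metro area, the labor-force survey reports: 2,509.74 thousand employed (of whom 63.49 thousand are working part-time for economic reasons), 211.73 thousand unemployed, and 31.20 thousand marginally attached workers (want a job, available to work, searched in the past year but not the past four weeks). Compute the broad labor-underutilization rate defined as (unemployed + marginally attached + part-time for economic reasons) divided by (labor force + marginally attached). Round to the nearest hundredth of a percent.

Broad underutilization rate ≈ 11.13%.

Labor force = 2,509.74 + 211.73 = 2,721.47 thousand.
Numerator = 211.73 + 31.20 + 63.49 = 306.42 thousand.
Denominator = 2,721.47 + 31.20 = 2,752.67 thousand.
Broad rate = 306.42 / 2,752.67 = 11.13%.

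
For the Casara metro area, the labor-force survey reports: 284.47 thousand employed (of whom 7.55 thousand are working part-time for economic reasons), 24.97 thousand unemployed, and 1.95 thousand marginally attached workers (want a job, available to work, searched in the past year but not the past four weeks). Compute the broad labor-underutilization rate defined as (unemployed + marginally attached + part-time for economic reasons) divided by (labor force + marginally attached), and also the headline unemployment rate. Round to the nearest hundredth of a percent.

Broad underutilization rate ≈ 11.07%; headline unemployment rate ≈ 8.07%.

Labor force = 284.47 + 24.97 = 309.44 thousand.
Numerator = 24.97 + 1.95 + 7.55 = 34.47 thousand.
Denominator = 309.44 + 1.95 = 311.39 thousand.
Broad rate = 34.47 / 311.39 = 11.07%.
Headline unemployment rate = 24.97 / 309.44 = 8.07%.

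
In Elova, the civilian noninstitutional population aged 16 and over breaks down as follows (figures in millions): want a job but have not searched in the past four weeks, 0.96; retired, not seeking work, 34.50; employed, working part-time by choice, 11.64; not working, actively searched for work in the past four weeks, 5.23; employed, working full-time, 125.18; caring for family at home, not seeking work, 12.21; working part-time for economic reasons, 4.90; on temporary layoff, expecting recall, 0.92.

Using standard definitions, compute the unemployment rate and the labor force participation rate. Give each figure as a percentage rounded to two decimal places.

Unemployment rate ≈ 4.16%; labor force participation rate ≈ 75.62%.

Employed = 11.64 + 125.18 + 4.90 = 141.72 million (anyone who worked, including part-time for economic reasons, counts as employed).
Unemployed = 5.23 + 0.92 = 6.15 million (jobless and actively searching, or on temporary layoff).
Labor force = 141.72 + 6.15 = 147.87 million.
Not in labor force = 0.96 + 34.50 + 12.21 = 47.67 million (those not working and not actively searching are outside the labor force — including those who want a job but have given up searching).
Civilian working-age population = 147.87 + 47.67 = 195.54 million.
Unemployment rate = 6.15 / 147.87 = 4.16%.
Labor force participation rate = 147.87 / 195.54 = 75.62%.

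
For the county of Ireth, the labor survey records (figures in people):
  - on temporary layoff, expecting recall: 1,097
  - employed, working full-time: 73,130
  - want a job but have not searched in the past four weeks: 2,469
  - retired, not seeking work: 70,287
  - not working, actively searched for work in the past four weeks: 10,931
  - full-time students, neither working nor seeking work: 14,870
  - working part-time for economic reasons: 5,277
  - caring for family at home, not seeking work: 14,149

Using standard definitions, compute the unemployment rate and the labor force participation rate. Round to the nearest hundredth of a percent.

Employed = 73,130 + 5,277 = 78,407 (anyone who worked, including part-time for economic reasons, counts as employed).
Unemployed = 1,097 + 10,931 = 12,028 (jobless and actively searching, or on temporary layoff).
Labor force = 78,407 + 12,028 = 90,435.
Not in labor force = 2,469 + 70,287 + 14,870 + 14,149 = 101,775 (those not working and not actively searching are outside the labor force — including those who want a job but have given up searching).
Civilian working-age population = 90,435 + 101,775 = 192,210.
Unemployment rate = 12,028 / 90,435 = 13.30%.
Labor force participation rate = 90,435 / 192,210 = 47.05%.

Unemployment rate ≈ 13.30%; labor force participation rate ≈ 47.05%.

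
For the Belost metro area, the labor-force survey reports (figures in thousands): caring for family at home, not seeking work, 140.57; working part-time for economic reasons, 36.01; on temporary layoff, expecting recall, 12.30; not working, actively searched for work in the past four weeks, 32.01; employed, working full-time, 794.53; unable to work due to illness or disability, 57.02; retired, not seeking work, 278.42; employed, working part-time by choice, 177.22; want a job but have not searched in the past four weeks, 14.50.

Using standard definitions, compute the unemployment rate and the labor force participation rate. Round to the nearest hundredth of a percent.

Unemployment rate ≈ 4.21%; labor force participation rate ≈ 68.20%.

Employed = 36.01 + 794.53 + 177.22 = 1,007.76 thousand (anyone who worked, including part-time for economic reasons, counts as employed).
Unemployed = 12.30 + 32.01 = 44.31 thousand (jobless and actively searching, or on temporary layoff).
Labor force = 1,007.76 + 44.31 = 1,052.07 thousand.
Not in labor force = 140.57 + 57.02 + 278.42 + 14.50 = 490.51 thousand (those not working and not actively searching are outside the labor force — including those who want a job but have given up searching).
Civilian working-age population = 1,052.07 + 490.51 = 1,542.58 thousand.
Unemployment rate = 44.31 / 1,052.07 = 4.21%.
Labor force participation rate = 1,052.07 / 1,542.58 = 68.20%.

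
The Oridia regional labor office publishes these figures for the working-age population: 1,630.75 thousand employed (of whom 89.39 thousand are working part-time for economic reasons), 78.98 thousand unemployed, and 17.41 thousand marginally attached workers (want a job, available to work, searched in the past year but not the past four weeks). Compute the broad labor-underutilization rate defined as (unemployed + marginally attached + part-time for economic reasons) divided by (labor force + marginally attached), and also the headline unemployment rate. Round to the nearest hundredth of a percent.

Broad underutilization rate ≈ 10.76%; headline unemployment rate ≈ 4.62%.

Labor force = 1,630.75 + 78.98 = 1,709.73 thousand.
Numerator = 78.98 + 17.41 + 89.39 = 185.78 thousand.
Denominator = 1,709.73 + 17.41 = 1,727.14 thousand.
Broad rate = 185.78 / 1,727.14 = 10.76%.
Headline unemployment rate = 78.98 / 1,709.73 = 4.62%.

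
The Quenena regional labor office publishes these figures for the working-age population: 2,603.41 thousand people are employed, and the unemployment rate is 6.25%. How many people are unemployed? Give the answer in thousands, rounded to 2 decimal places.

About 173.56 thousand are unemployed.

Let U be the number unemployed. The labor force is E + U, and U/(E+U) = 0.0625.
So U = 0.0625 × 2,603.41 / (1 − 0.0625) = 162.7131 / 0.9375 ≈ 173.56 thousand.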